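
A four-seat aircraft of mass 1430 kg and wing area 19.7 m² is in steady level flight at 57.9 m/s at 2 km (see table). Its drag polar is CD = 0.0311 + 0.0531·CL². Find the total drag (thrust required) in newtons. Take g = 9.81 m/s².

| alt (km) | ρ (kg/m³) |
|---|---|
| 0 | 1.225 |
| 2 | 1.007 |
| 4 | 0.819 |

At 2 km, from the table: ρ = 1.007 kg/m³.
Level flight ⇒ L = W = m·g = 1430 × 9.81 = 14028 N.
Dynamic pressure q = 0.5 × 1.007 × 57.9² = 1688 Pa.
CL = W/(q·S) = 14028 / (1688 × 19.7) = 0.4219.
CD = 0.0311 + 0.0531 × 0.4219² = 0.04055.
D = q·S·CD = 1688 × 19.7 × 0.04055 = 1348 N

D = 1350 N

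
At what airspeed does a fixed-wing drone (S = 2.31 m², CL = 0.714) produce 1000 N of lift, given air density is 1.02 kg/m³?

v = 34.5 m/s

L = ½ρv²S·CL ⇒ v = √(2L/(ρ·S·CL))
v = √(2 × 1000 / (1.02 × 2.31 × 0.714)) = √1189 = 34.5 m/s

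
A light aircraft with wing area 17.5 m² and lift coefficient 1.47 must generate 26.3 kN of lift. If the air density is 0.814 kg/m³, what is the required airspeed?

L = ½ρv²S·CL ⇒ v = √(2L/(ρ·S·CL))
v = √(2 × 26300 / (0.814 × 17.5 × 1.47)) = √2512 = 50.1 m/s

v = 50.1 m/s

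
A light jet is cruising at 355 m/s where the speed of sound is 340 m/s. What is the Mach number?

M = v/a = 355 / 340 = 1.04

M = 1.04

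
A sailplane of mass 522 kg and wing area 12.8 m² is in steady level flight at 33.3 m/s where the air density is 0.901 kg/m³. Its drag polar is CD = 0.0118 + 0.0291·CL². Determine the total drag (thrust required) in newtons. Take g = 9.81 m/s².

D = 195 N

Weight W = mg = 522 × 9.81 = 5120.8 N; in level flight L = W.
Dynamic pressure q = 0.5 × 0.901 × 33.3² = 499.6 Pa.
CL = 2W/(ρv²S) = 2×5120.8/(0.901×33.3²×12.8) = 0.8008.
CD = 0.0118 + 0.0291 × 0.8008² = 0.03046.
D = q·S·CD = 499.6 × 12.8 × 0.03046 = 194.8 N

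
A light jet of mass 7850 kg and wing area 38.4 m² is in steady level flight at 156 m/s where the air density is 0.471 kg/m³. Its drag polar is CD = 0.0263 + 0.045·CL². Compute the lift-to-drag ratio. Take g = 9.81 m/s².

Weight W = mg = 7850 × 9.81 = 77008 N; in level flight L = W.
Dynamic pressure q = 0.5 × 0.471 × 156² = 5731 Pa.
Required CL = L/(qS) = 77008/(5731·38.4) = 0.3499.
CD = 0.0263 + 0.045 × 0.3499² = 0.03181.
L/D = CL/CD = 0.3499 / 0.03181 = 11

L/D = 11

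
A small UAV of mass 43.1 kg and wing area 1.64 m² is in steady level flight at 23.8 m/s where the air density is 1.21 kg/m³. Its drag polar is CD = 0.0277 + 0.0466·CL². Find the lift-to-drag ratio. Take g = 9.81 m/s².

L/D = 13.9

Weight W = mg = 43.1 × 9.81 = 422.81 N; in level flight L = W.
Dynamic pressure q = 0.5 × 1.21 × 23.8² = 342.7 Pa.
Required CL = L/(qS) = 422.81/(342.7·1.64) = 0.7523.
CD = 0.0277 + 0.0466 × 0.7523² = 0.05407.
L/D = CL/CD = 0.7523 / 0.05407 = 13.9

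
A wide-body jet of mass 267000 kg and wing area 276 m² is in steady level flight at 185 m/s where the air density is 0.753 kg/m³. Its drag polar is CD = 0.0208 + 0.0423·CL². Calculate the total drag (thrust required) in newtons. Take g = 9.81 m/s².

Level flight ⇒ L = W = m·g = 267000 × 9.81 = 2.6193×10^6 N.
q = ½ρv² = ½ × 0.753 × 185² = 12890 Pa.
CL = W/(q·S) = 2.6193×10^6 / (12890 × 276) = 0.7365.
CD = 0.0208 + 0.0423 × 0.7365² = 0.04374.
D = q·S·CD = 12890 × 276 × 0.04374 = 1.556×10^5 N

D = 1.56×10^5 N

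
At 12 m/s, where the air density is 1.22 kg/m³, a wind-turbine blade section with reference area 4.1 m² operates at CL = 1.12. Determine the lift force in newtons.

L = ½ρv²S·CL = ½ × 1.22 × 12² × 4.1 × 1.12 = 403 N

L = 403 N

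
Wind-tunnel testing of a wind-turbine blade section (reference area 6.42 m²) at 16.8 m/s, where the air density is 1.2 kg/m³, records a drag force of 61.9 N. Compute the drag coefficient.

CD = 0.0569

From D = ½ρv²S·CD, rearranging gives CD = 2D/(ρv²S).
CD = 2 × 61.9 / (1.2 × 16.8² × 6.42) = 0.0569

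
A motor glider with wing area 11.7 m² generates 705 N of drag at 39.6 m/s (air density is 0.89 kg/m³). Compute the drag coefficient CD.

CD = 0.0863

From D = ½ρv²S·CD, rearranging gives CD = 2D/(ρv²S).
CD = 2 × 705 / (0.89 × 39.6² × 11.7) = 0.0863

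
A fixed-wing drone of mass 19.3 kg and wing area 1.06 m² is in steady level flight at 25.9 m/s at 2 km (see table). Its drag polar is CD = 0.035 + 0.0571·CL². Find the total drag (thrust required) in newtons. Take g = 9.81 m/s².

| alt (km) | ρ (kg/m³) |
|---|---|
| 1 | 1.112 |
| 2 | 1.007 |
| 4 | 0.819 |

D = 18.2 N

At 2 km, from the table: ρ = 1.007 kg/m³.
In steady level flight, lift balances weight: W = mg = 19.3 × 9.81 = 189.33 N.
Dynamic pressure q = 0.5 × 1.007 × 25.9² = 337.8 Pa.
CL = 2W/(ρv²S) = 2×189.33/(1.007×25.9²×1.06) = 0.5288.
CD = 0.035 + 0.0571 × 0.5288² = 0.05097.
D = q·S·CD = 337.8 × 1.06 × 0.05097 = 18.25 N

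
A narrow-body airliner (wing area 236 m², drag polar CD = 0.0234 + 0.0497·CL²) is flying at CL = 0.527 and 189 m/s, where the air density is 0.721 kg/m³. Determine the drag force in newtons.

D = 1.13×10^5 N

CD = 0.0234 + 0.0497 × 0.527² = 0.0372
D = ½ρv²S·CD = ½ × 0.721 × 189² × 236 × 0.0372 = 1.13×10^5 N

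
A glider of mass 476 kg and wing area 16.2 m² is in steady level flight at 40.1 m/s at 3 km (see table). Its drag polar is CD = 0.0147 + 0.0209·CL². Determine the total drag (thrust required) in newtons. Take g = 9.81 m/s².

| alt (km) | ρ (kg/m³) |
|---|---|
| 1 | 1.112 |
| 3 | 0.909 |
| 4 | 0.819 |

D = 213 N

At 3 km, from the table: ρ = 0.909 kg/m³.
Weight W = mg = 476 × 9.81 = 4669.6 N; in level flight L = W.
q = ½ρv² = ½ × 0.909 × 40.1² = 730.8 Pa.
CL = 2W/(ρv²S) = 2×4669.6/(0.909×40.1²×16.2) = 0.3944.
CD = 0.0147 + 0.0209 × 0.3944² = 0.01795.
D = q·S·CD = 730.8 × 16.2 × 0.01795 = 212.5 N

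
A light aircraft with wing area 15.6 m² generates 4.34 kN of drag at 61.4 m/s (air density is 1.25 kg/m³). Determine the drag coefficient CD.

From D = ½ρv²S·CD, rearranging gives CD = 2D/(ρv²S).
CD = 2 × 4340 / (1.25 × 61.4² × 15.6) = 0.118

CD = 0.118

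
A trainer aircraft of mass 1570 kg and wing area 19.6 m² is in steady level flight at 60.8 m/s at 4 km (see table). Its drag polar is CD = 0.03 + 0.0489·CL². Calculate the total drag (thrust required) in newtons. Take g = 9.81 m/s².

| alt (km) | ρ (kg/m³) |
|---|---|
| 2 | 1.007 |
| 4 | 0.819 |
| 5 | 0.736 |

D = 1280 N

At 4 km, from the table: ρ = 0.819 kg/m³.
In steady level flight, lift balances weight: W = mg = 1570 × 9.81 = 15402 N.
Dynamic pressure q = 0.5 × 0.819 × 60.8² = 1514 Pa.
CL = W/(q·S) = 15402 / (1514 × 19.6) = 0.5191.
CD = 0.03 + 0.0489 × 0.5191² = 0.04318.
D = q·S·CD = 1514 × 19.6 × 0.04318 = 1281 N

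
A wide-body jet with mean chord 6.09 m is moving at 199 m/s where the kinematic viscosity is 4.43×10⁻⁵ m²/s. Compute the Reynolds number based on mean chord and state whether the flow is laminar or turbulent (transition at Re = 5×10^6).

Re = v·c/ν = 199 × 6.09 / (4.43×10⁻⁵) = 2.74×10^7
Since 2.74×10^7 > 5×10^6, the flow is turbulent.

Re = 2.74×10^7 (turbulent)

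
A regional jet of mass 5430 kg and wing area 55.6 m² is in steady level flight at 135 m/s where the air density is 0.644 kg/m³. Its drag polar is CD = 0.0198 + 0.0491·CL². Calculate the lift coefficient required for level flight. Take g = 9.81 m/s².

CL = 0.163

In steady level flight, lift balances weight: W = mg = 5430 × 9.81 = 53268 N.
q = ½ρv² = ½ × 0.644 × 135² = 5868 Pa.
Required CL = L/(qS) = 53268/(5868·55.6) = 0.1633.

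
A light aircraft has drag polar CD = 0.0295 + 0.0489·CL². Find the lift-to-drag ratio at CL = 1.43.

L/D = 11

CD = 0.0295 + 0.0489 × 1.43² = 0.1295
L/D = CL/CD = 1.43 / 0.1295 = 11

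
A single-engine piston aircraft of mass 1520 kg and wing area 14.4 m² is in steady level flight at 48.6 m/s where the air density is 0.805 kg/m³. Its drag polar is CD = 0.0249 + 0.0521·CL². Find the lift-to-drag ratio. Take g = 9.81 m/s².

L/D = 12.6

Weight W = mg = 1520 × 9.81 = 14911 N; in level flight L = W.
Dynamic pressure q = 0.5 × 0.805 × 48.6² = 950.7 Pa.
CL = W/(q·S) = 14911 / (950.7 × 14.4) = 1.089.
CD = 0.0249 + 0.0521 × 1.089² = 0.08671.
L/D = CL/CD = 1.089 / 0.08671 = 12.6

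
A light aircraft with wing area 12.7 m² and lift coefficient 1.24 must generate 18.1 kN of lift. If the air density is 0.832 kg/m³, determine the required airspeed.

v = 52.6 m/s

L = ½ρv²S·CL ⇒ v = √(2L/(ρ·S·CL))
v = √(2 × 18100 / (0.832 × 12.7 × 1.24)) = √2763 = 52.6 m/s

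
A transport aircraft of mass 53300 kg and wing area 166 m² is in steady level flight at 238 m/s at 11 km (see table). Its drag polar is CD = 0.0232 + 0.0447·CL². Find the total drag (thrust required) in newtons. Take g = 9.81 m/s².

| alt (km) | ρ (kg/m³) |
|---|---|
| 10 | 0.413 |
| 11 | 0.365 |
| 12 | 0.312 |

At 11 km, from the table: ρ = 0.365 kg/m³.
Weight W = mg = 53300 × 9.81 = 5.2287×10^5 N; in level flight L = W.
Dynamic pressure q = 0.5 × 0.365 × 238² = 10340 Pa.
Required CL = L/(qS) = 5.2287×10^5/(10340·166) = 0.3047.
CD = 0.0232 + 0.0447 × 0.3047² = 0.02735.
D = q·S·CD = 10340 × 166 × 0.02735 = 46930 N

D = 46900 N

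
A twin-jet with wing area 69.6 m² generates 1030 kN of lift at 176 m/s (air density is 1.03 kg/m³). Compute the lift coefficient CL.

From L = ½ρv²S·CL, rearranging gives CL = 2L/(ρv²S).
CL = 2 × 1.03×10^6 / (1.03 × 176² × 69.6) = 0.928

CL = 0.928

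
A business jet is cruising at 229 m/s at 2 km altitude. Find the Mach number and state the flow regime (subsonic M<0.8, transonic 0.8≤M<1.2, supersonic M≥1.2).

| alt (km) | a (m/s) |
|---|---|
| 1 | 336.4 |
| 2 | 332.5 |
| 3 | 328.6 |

At 2 km, from the table: a = 332.5 m/s.
M = v/a = 229 / 332.5 = 0.689
M = 0.689 → subsonic.

M = 0.689 (subsonic)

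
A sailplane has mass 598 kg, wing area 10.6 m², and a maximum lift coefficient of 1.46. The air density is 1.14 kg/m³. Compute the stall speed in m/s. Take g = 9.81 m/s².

V_stall = 25.8 m/s

Stall occurs when L = W at CL,max. W = mg = 598 × 9.81 = 5866 N.
V_stall = √(2W/(ρ·S·CL,max)) = √(2 × 5866 / (1.14 × 10.6 × 1.46))
V_stall = √665 = 25.8 m/s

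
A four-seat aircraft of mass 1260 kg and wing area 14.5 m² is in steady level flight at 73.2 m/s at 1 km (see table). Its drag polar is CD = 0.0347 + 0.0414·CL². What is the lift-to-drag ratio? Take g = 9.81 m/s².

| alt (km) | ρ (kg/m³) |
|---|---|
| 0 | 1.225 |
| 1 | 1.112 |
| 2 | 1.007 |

L/D = 7.51

At 1 km, from the table: ρ = 1.112 kg/m³.
Weight W = mg = 1260 × 9.81 = 12361 N; in level flight L = W.
q = ½ρv² = ½ × 1.112 × 73.2² = 2979 Pa.
Required CL = L/(qS) = 12361/(2979·14.5) = 0.2861.
CD = 0.0347 + 0.0414 × 0.2861² = 0.03809.
L/D = CL/CD = 0.2861 / 0.03809 = 7.51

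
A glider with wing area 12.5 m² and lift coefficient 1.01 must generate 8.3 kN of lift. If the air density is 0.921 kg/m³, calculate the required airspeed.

v = 37.8 m/s

L = ½ρv²S·CL ⇒ v = √(2L/(ρ·S·CL))
v = √(2 × 8300 / (0.921 × 12.5 × 1.01)) = √1428 = 37.8 m/s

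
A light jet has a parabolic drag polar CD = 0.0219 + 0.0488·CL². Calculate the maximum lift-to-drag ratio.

For CD = CD0 + K·CL², (L/D)max occurs at CL* = √(CD0/K) and equals 1/(2√(K·CD0)).
(L/D)max = 1/(2√(0.0488 × 0.0219)) = 1/(2 × 0.03269) = 15.3

(L/D)max = 15.3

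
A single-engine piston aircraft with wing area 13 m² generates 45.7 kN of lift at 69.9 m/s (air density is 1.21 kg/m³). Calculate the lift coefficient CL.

From L = ½ρv²S·CL, rearranging gives CL = 2L/(ρv²S).
CL = 2 × 45700 / (1.21 × 69.9² × 13) = 1.19

CL = 1.19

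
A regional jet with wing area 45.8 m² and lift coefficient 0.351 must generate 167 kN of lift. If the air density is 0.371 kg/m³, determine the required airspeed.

v = 237 m/s

L = ½ρv²S·CL ⇒ v = √(2L/(ρ·S·CL))
v = √(2 × 1.67×10^5 / (0.371 × 45.8 × 0.351)) = √56000 = 237 m/s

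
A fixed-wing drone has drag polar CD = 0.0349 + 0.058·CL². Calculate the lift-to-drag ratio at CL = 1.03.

L/D = 10.7

CD = 0.0349 + 0.058 × 1.03² = 0.09643
L/D = CL/CD = 1.03 / 0.09643 = 10.7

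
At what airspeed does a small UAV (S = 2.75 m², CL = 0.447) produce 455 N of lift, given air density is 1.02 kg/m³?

L = ½ρv²S·CL ⇒ v = √(2L/(ρ·S·CL))
v = √(2 × 455 / (1.02 × 2.75 × 0.447)) = √725.8 = 26.9 m/s

v = 26.9 m/s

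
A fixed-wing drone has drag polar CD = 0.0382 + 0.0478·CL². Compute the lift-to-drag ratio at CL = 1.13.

L/D = 11.4

CD = 0.0382 + 0.0478 × 1.13² = 0.09924
L/D = CL/CD = 1.13 / 0.09924 = 11.4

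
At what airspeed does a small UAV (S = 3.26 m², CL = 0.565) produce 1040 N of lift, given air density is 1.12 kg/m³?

L = ½ρv²S·CL ⇒ v = √(2L/(ρ·S·CL))
v = √(2 × 1040 / (1.12 × 3.26 × 0.565)) = √1008 = 31.8 m/s

v = 31.8 m/s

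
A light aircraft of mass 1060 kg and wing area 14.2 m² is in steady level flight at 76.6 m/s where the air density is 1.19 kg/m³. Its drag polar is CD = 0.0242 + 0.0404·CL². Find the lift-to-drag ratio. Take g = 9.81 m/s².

In steady level flight, lift balances weight: W = mg = 1060 × 9.81 = 10399 N.
q = ½ρv² = ½ × 1.19 × 76.6² = 3491 Pa.
CL = 2W/(ρv²S) = 2×10399/(1.19×76.6²×14.2) = 0.2098.
CD = 0.0242 + 0.0404 × 0.2098² = 0.02598.
L/D = CL/CD = 0.2098 / 0.02598 = 8.07

L/D = 8.07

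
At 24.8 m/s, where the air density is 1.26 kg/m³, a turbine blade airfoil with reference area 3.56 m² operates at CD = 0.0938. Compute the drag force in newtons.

D = ½ρv²S·CD = ½ × 1.26 × 24.8² × 3.56 × 0.0938 = 129 N

D = 129 N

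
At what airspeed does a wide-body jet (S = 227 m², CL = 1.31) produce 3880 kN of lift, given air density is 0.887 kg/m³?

v = 172 m/s

L = ½ρv²S·CL ⇒ v = √(2L/(ρ·S·CL))
v = √(2 × 3.88×10^6 / (0.887 × 227 × 1.31)) = √29420 = 172 m/s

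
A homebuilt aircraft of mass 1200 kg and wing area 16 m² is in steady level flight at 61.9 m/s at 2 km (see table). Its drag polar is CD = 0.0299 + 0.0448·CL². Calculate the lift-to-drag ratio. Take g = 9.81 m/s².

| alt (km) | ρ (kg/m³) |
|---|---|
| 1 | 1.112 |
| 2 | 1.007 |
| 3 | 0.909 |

At 2 km, from the table: ρ = 1.007 kg/m³.
Weight W = mg = 1200 × 9.81 = 11772 N; in level flight L = W.
q = ½ρv² = ½ × 1.007 × 61.9² = 1929 Pa.
CL = W/(q·S) = 11772 / (1929 × 16) = 0.3814.
CD = 0.0299 + 0.0448 × 0.3814² = 0.03642.
L/D = CL/CD = 0.3814 / 0.03642 = 10.5

L/D = 10.5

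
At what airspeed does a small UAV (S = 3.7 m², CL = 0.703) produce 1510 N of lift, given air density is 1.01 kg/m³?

L = ½ρv²S·CL ⇒ v = √(2L/(ρ·S·CL))
v = √(2 × 1510 / (1.01 × 3.7 × 0.703)) = √1150 = 33.9 m/s

v = 33.9 m/s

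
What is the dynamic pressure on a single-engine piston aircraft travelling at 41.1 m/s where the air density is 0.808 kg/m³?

q = ½ρv² = ½ × 0.808 × 41.1² = 682 Pa

q = 682 Pa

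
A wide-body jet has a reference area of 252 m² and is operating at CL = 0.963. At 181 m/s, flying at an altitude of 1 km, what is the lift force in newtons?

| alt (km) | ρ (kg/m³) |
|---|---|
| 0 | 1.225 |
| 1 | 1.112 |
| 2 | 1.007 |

At 1 km, from the table: ρ = 1.112 kg/m³.
L = ½ρv²S·CL = ½ × 1.112 × 181² × 252 × 0.963 = 4.42×10^6 N ≈ 4420 kN

L = 4.42×10^6 N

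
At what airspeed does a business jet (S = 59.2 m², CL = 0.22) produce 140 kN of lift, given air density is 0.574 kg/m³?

v = 194 m/s

L = ½ρv²S·CL ⇒ v = √(2L/(ρ·S·CL))
v = √(2 × 1.4×10^5 / (0.574 × 59.2 × 0.22)) = √37450 = 194 m/s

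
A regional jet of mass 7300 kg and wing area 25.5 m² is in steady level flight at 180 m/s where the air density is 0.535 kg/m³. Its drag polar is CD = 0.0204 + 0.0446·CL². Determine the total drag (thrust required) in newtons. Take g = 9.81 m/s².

In steady level flight, lift balances weight: W = mg = 7300 × 9.81 = 71613 N.
q = ½ρv² = ½ × 0.535 × 180² = 8667 Pa.
CL = W/(q·S) = 71613 / (8667 × 25.5) = 0.324.
CD = 0.0204 + 0.0446 × 0.324² = 0.02508.
D = q·S·CD = 8667 × 25.5 × 0.02508 = 5544 N

D = 5540 N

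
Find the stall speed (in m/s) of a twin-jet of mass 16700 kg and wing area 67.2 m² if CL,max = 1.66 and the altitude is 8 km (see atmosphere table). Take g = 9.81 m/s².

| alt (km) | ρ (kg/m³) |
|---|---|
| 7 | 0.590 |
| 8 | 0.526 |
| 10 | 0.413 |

V_stall = 74.7 m/s

At 8 km, from the table: ρ = 0.526 kg/m³.
At stall, lift equals weight: L = W = m·g = 16700 × 9.81 = 1.638×10^5 N.
From L = ½ρV²S·CL,max = W: V_stall = √(2W/(ρSCL,max)) = √(2·1.638×10^5/(0.526·67.2·1.66))
V_stall = √5584 = 74.7 m/s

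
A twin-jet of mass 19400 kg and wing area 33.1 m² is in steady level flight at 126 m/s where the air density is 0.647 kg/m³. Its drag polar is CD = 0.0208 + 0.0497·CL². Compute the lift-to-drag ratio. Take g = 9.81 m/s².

In steady level flight, lift balances weight: W = mg = 19400 × 9.81 = 1.9031×10^5 N.
q = ½ρv² = ½ × 0.647 × 126² = 5136 Pa.
CL = 2W/(ρv²S) = 2×1.9031×10^5/(0.647×126²×33.1) = 1.12.
CD = 0.0208 + 0.0497 × 1.12² = 0.08309.
L/D = CL/CD = 1.12 / 0.08309 = 13.5

L/D = 13.5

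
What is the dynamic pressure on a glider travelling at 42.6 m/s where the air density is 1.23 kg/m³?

q = ½ρv² = ½ × 1.23 × 42.6² = 1120 Pa

q = 1120 Pa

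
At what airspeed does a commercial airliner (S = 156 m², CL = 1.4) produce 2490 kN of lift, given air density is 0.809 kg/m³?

v = 168 m/s

L = ½ρv²S·CL ⇒ v = √(2L/(ρ·S·CL))
v = √(2 × 2.49×10^6 / (0.809 × 156 × 1.4)) = √28190 = 168 m/s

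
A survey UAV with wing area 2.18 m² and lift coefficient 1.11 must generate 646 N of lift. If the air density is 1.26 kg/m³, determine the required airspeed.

L = ½ρv²S·CL ⇒ v = √(2L/(ρ·S·CL))
v = √(2 × 646 / (1.26 × 2.18 × 1.11)) = √423.8 = 20.6 m/s

v = 20.6 m/s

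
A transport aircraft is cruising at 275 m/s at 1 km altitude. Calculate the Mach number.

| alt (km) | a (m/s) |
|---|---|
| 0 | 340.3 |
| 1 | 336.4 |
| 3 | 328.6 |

At 1 km, from the table: a = 336.4 m/s.
M = v/a = 275 / 336.4 = 0.817

M = 0.817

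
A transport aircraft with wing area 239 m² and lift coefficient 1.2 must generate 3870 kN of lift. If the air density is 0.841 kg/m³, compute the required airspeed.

v = 179 m/s

L = ½ρv²S·CL ⇒ v = √(2L/(ρ·S·CL))
v = √(2 × 3.87×10^6 / (0.841 × 239 × 1.2)) = √32090 = 179 m/s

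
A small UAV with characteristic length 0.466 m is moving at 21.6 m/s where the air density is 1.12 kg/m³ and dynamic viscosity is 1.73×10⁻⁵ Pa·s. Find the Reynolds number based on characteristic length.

Re = 6.52×10^5

Re = ρ·v·c/μ = 1.12 × 21.6 × 0.466 / (1.73×10⁻⁵) = 6.52×10^5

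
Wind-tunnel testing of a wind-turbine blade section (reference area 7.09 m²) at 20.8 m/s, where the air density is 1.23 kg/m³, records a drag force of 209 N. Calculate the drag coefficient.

From D = ½ρv²S·CD, rearranging gives CD = 2D/(ρv²S).
CD = 2 × 209 / (1.23 × 20.8² × 7.09) = 0.111

CD = 0.111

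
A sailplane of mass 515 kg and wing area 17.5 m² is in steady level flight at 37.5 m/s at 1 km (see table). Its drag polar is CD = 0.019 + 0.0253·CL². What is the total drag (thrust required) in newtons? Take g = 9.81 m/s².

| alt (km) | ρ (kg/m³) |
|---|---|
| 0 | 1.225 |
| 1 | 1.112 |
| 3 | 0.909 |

D = 307 N

At 1 km, from the table: ρ = 1.112 kg/m³.
Weight W = mg = 515 × 9.81 = 5052.2 N; in level flight L = W.
q = ½ρv² = ½ × 1.112 × 37.5² = 781.9 Pa.
CL = 2W/(ρv²S) = 2×5052.2/(1.112×37.5²×17.5) = 0.3692.
CD = 0.019 + 0.0253 × 0.3692² = 0.02245.
D = q·S·CD = 781.9 × 17.5 × 0.02245 = 307.2 N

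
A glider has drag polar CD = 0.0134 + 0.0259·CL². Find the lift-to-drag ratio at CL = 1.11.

L/D = 24.5

CD = 0.0134 + 0.0259 × 1.11² = 0.04531
L/D = CL/CD = 1.11 / 0.04531 = 24.5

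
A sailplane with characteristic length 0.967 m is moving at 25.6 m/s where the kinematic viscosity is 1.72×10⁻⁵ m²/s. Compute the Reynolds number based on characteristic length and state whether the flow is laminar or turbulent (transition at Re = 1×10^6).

Re = v·c/ν = 25.6 × 0.967 / (1.72×10⁻⁵) = 1.44×10^6
Since 1.44×10^6 > 1×10^6, the flow is turbulent.

Re = 1.44×10^6 (turbulent)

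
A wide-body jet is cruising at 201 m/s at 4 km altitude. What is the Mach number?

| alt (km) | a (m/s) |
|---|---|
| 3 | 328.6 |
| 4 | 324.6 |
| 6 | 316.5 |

M = 0.619

At 4 km, from the table: a = 324.6 m/s.
M = v/a = 201 / 324.6 = 0.619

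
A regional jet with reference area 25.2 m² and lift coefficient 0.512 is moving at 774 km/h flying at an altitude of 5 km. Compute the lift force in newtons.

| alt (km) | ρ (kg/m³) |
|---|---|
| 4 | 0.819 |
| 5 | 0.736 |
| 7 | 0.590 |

At 5 km, from the table: ρ = 0.736 kg/m³.
Convert speed: v = 774 km/h ÷ 3.6 = 215 m/s.
Dynamic pressure q = ½ρv² = ½ × 0.736 × 215² = 17010 Pa.
L = q·S·CL = 17010 × 25.2 × 0.512 = 2.19×10^5 N ≈ 219 kN

L = 2.19×10^5 N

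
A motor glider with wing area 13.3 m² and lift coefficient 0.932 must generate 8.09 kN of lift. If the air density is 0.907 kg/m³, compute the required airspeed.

v = 37.9 m/s

L = ½ρv²S·CL ⇒ v = √(2L/(ρ·S·CL))
v = √(2 × 8090 / (0.907 × 13.3 × 0.932)) = √1439 = 37.9 m/s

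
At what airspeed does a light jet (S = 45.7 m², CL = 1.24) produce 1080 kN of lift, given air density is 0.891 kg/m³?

v = 207 m/s

L = ½ρv²S·CL ⇒ v = √(2L/(ρ·S·CL))
v = √(2 × 1.08×10^6 / (0.891 × 45.7 × 1.24)) = √42780 = 207 m/s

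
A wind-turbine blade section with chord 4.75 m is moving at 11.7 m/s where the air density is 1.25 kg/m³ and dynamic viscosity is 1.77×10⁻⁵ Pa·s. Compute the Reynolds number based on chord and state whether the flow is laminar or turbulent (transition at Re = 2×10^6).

Re = ρ·v·c/μ = 1.25 × 11.7 × 4.75 / (1.77×10⁻⁵) = 3.92×10^6
Since 3.92×10^6 > 2×10^6, the flow is turbulent.

Re = 3.92×10^6 (turbulent)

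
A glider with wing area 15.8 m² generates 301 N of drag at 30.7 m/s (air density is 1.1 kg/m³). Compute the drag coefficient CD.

CD = 0.0368

From D = ½ρv²S·CD, rearranging gives CD = 2D/(ρv²S).
CD = 2 × 301 / (1.1 × 30.7² × 15.8) = 0.0368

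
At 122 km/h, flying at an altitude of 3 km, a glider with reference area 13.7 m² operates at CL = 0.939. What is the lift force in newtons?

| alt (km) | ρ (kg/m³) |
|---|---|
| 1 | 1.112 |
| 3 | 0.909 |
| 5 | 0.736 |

L = 6710 N

At 3 km, from the table: ρ = 0.909 kg/m³.
Convert speed: v = 122 km/h ÷ 3.6 = 33.89 m/s.
L = ½ρv²S·CL = ½ × 0.909 × 33.89² × 13.7 × 0.939 = 6710 N ≈ 6.71 kN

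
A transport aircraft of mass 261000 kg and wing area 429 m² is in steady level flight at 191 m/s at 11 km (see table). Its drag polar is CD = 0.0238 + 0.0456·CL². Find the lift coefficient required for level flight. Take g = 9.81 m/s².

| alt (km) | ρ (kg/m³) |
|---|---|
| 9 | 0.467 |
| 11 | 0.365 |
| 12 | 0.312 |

CL = 0.896

At 11 km, from the table: ρ = 0.365 kg/m³.
Weight W = mg = 261000 × 9.81 = 2.5604×10^6 N; in level flight L = W.
Dynamic pressure q = 0.5 × 0.365 × 191² = 6658 Pa.
CL = 2W/(ρv²S) = 2×2.5604×10^6/(0.365×191²×429) = 0.8964.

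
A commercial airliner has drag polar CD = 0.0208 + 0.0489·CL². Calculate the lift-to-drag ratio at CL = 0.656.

CD = 0.0208 + 0.0489 × 0.656² = 0.04184
L/D = CL/CD = 0.656 / 0.04184 = 15.7

L/D = 15.7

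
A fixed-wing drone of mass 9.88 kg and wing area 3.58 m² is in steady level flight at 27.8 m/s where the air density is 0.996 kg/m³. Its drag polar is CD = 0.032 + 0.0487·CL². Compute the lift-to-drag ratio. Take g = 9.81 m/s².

Weight W = mg = 9.88 × 9.81 = 96.923 N; in level flight L = W.
Dynamic pressure q = 0.5 × 0.996 × 27.8² = 384.9 Pa.
Required CL = L/(qS) = 96.923/(384.9·3.58) = 0.07034.
CD = 0.032 + 0.0487 × 0.07034² = 0.03224.
L/D = CL/CD = 0.07034 / 0.03224 = 2.18

L/D = 2.18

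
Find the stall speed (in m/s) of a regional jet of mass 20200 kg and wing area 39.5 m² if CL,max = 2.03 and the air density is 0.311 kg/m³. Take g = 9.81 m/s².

At stall, lift equals weight: L = W = m·g = 20200 × 9.81 = 1.982×10^5 N.
From L = ½ρV²S·CL,max = W: V_stall = √(2W/(ρSCL,max)) = √(2·1.982×10^5/(0.311·39.5·2.03))
V_stall = √15890 = 126 m/s

V_stall = 126 m/s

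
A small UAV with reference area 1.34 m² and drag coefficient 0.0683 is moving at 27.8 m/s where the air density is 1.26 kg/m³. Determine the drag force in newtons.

D = ½ρv²S·CD = ½ × 1.26 × 27.8² × 1.34 × 0.0683 = 44.6 N

D = 44.6 N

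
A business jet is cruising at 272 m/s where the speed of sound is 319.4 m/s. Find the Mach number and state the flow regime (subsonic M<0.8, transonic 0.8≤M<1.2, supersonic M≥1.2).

M = v/a = 272 / 319.4 = 0.852
M = 0.852 → transonic.

M = 0.852 (transonic)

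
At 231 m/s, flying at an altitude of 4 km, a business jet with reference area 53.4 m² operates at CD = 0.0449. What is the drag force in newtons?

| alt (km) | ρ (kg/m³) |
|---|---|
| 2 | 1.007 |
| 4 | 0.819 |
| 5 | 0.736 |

At 4 km, from the table: ρ = 0.819 kg/m³.
Dynamic pressure q = ½ρv² = ½ × 0.819 × 231² = 21850 Pa.
D = q·S·CD = 21850 × 53.4 × 0.0449 = 52400 N ≈ 52.4 kN

D = 52400 N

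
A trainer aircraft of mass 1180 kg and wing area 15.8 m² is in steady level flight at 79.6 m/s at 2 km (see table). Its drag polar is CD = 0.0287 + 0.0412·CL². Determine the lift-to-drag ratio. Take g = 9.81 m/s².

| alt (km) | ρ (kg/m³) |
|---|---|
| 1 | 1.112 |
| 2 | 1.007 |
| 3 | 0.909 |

At 2 km, from the table: ρ = 1.007 kg/m³.
Weight W = mg = 1180 × 9.81 = 11576 N; in level flight L = W.
q = ½ρv² = ½ × 1.007 × 79.6² = 3190 Pa.
CL = W/(q·S) = 11576 / (3190 × 15.8) = 0.2297.
CD = 0.0287 + 0.0412 × 0.2297² = 0.03087.
L/D = CL/CD = 0.2297 / 0.03087 = 7.44

L/D = 7.44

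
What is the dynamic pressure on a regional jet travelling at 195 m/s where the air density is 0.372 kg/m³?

q = 7070 Pa

q = ½ρv² = ½ × 0.372 × 195² = 7070 Pa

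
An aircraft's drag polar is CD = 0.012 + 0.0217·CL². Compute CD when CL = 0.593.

CD = 0.0196

CD = 0.012 + 0.0217 × 0.593² = 0.012 + 0.007631 = 0.0196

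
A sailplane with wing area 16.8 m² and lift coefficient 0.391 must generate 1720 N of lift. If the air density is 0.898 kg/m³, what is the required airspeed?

L = ½ρv²S·CL ⇒ v = √(2L/(ρ·S·CL))
v = √(2 × 1720 / (0.898 × 16.8 × 0.391)) = √583.2 = 24.1 m/s

v = 24.1 m/s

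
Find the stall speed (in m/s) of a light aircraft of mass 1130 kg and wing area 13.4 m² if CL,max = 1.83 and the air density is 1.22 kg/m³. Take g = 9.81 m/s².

V_stall = 27.2 m/s

At stall, lift equals weight: L = W = m·g = 1130 × 9.81 = 11090 N.
V_stall = √(2W/(ρ·S·CL,max)) = √(2 × 11090 / (1.22 × 13.4 × 1.83))
V_stall = √741.1 = 27.2 m/s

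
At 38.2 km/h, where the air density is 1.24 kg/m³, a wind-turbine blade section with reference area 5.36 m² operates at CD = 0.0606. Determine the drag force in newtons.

D = 22.7 N

Convert speed: v = 38.2 km/h ÷ 3.6 = 10.61 m/s.
D = ½ρv²S·CD = ½ × 1.24 × 10.61² × 5.36 × 0.0606 = 22.7 N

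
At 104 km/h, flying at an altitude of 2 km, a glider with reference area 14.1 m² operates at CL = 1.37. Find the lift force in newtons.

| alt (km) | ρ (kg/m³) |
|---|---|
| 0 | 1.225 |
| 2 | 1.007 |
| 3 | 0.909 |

At 2 km, from the table: ρ = 1.007 kg/m³.
Convert speed: v = 104 km/h ÷ 3.6 = 28.89 m/s.
Dynamic pressure q = ½ρv² = ½ × 1.007 × 28.89² = 420.2 Pa.
L = q·S·CL = 420.2 × 14.1 × 1.37 = 8120 N ≈ 8.12 kN

L = 8120 N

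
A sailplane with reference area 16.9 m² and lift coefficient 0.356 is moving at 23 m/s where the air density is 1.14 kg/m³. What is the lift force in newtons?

L = 1810 N

Dynamic pressure q = ½ρv² = ½ × 1.14 × 23² = 301.5 Pa.
L = q·S·CL = 301.5 × 16.9 × 0.356 = 1810 N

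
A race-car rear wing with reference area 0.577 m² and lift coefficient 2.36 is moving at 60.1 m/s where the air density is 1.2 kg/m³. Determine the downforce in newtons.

L = 2950 N

Dynamic pressure q = ½ρv² = ½ × 1.2 × 60.1² = 2167 Pa.
L = q·S·CL = 2167 × 0.577 × 2.36 = 2950 N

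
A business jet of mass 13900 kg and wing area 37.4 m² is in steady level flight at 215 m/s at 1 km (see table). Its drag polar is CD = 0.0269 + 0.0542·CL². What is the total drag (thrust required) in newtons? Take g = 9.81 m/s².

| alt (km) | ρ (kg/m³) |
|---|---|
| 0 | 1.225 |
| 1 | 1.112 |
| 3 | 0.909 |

D = 26900 N

At 1 km, from the table: ρ = 1.112 kg/m³.
Weight W = mg = 13900 × 9.81 = 1.3636×10^5 N; in level flight L = W.
Dynamic pressure q = 0.5 × 1.112 × 215² = 25700 Pa.
CL = W/(q·S) = 1.3636×10^5 / (25700 × 37.4) = 0.1419.
CD = 0.0269 + 0.0542 × 0.1419² = 0.02799.
D = q·S·CD = 25700 × 37.4 × 0.02799 = 26910 N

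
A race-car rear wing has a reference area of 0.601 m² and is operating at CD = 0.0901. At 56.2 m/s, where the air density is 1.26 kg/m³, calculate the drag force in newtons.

D = ½ρv²S·CD = ½ × 1.26 × 56.2² × 0.601 × 0.0901 = 108 N

D = 108 N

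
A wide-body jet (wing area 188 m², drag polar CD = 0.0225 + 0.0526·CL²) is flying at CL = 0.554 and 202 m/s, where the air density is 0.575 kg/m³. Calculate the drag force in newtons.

CD = 0.0225 + 0.0526 × 0.554² = 0.03864
D = ½ρv²S·CD = ½ × 0.575 × 202² × 188 × 0.03864 = 85200 N

D = 85200 N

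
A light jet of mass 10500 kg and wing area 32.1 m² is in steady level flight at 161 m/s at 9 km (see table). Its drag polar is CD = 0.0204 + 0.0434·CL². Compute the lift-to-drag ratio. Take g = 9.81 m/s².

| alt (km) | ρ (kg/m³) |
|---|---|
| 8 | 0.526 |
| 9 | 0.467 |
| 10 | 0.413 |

At 9 km, from the table: ρ = 0.467 kg/m³.
Level flight ⇒ L = W = m·g = 10500 × 9.81 = 1.03×10^5 N.
q = ½ρv² = ½ × 0.467 × 161² = 6053 Pa.
CL = 2W/(ρv²S) = 2×1.03×10^5/(0.467×161²×32.1) = 0.5302.
CD = 0.0204 + 0.0434 × 0.5302² = 0.0326.
L/D = CL/CD = 0.5302 / 0.0326 = 16.3

L/D = 16.3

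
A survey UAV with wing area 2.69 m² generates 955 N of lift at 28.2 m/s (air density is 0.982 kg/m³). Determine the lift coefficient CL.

From L = ½ρv²S·CL, rearranging gives CL = 2L/(ρv²S).
CL = 2 × 955 / (0.982 × 28.2² × 2.69) = 0.909

CL = 0.909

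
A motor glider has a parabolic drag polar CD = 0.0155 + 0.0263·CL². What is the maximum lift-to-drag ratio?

(L/D)max = 24.8

For CD = CD0 + K·CL², (L/D)max occurs at CL* = √(CD0/K) and equals 1/(2√(K·CD0)).
(L/D)max = 1/(2√(0.0263 × 0.0155)) = 1/(2 × 0.02019) = 24.8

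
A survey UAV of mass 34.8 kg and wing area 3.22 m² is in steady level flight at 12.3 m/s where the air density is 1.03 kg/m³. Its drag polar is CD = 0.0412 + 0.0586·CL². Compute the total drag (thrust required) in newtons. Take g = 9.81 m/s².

D = 37.6 N

Weight W = mg = 34.8 × 9.81 = 341.39 N; in level flight L = W.
Dynamic pressure q = 0.5 × 1.03 × 12.3² = 77.91 Pa.
CL = 2W/(ρv²S) = 2×341.39/(1.03×12.3²×3.22) = 1.361.
CD = 0.0412 + 0.0586 × 1.361² = 0.1497.
D = q·S·CD = 77.91 × 3.22 × 0.1497 = 37.56 N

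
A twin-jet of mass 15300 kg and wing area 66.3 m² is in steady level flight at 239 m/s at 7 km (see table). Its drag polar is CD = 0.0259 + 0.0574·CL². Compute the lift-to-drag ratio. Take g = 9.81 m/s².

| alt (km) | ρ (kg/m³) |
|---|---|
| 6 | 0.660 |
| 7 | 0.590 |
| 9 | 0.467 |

At 7 km, from the table: ρ = 0.590 kg/m³.
Weight W = mg = 15300 × 9.81 = 1.5009×10^5 N; in level flight L = W.
q = ½ρv² = ½ × 0.59 × 239² = 16850 Pa.
CL = 2W/(ρv²S) = 2×1.5009×10^5/(0.59×239²×66.3) = 0.1343.
CD = 0.0259 + 0.0574 × 0.1343² = 0.02694.
L/D = CL/CD = 0.1343 / 0.02694 = 4.99

L/D = 4.99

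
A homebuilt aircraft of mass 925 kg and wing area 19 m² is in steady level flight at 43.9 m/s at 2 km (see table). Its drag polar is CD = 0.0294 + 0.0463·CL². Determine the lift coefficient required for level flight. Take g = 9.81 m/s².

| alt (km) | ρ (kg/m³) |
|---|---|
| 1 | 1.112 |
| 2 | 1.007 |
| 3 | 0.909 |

CL = 0.492

At 2 km, from the table: ρ = 1.007 kg/m³.
In steady level flight, lift balances weight: W = mg = 925 × 9.81 = 9074.2 N.
Dynamic pressure q = 0.5 × 1.007 × 43.9² = 970.4 Pa.
Required CL = L/(qS) = 9074.2/(970.4·19) = 0.4922.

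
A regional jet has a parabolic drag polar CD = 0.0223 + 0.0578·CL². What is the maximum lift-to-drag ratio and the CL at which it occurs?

(L/D)max = 13.9, at CL = 0.621

For CD = CD0 + K·CL², (L/D)max occurs at CL* = √(CD0/K) and equals 1/(2√(K·CD0)).
(L/D)max = 1/(2√(0.0578 × 0.0223)) = 1/(2 × 0.0359) = 13.9
CL* = √(0.0223/0.0578) = 0.621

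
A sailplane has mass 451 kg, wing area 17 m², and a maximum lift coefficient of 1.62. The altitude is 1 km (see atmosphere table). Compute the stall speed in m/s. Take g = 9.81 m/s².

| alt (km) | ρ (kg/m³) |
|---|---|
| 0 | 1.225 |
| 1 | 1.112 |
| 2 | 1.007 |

V_stall = 17 m/s

At 1 km, from the table: ρ = 1.112 kg/m³.
Weight W = mg = 451 × 9.81 = 4424 N.
V_stall = √(2W/(ρ·S·CL,max)) = √(2 × 4424 / (1.112 × 17 × 1.62))
V_stall = √288.9 = 17 m/s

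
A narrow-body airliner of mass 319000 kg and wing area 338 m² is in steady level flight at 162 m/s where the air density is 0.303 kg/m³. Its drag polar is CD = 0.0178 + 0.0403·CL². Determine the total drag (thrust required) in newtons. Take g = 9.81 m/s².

Level flight ⇒ L = W = m·g = 319000 × 9.81 = 3.1294×10^6 N.
Dynamic pressure q = 0.5 × 0.303 × 162² = 3976 Pa.
CL = W/(q·S) = 3.1294×10^6 / (3976 × 338) = 2.329.
CD = 0.0178 + 0.0403 × 2.329² = 0.2363.
D = q·S·CD = 3976 × 338 × 0.2363 = 3.176×10^5 N

D = 3.18×10^5 N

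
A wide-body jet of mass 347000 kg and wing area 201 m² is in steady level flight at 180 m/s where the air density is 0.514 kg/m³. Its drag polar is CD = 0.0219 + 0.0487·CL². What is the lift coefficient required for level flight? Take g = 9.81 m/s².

CL = 2.03

Level flight ⇒ L = W = m·g = 347000 × 9.81 = 3.4041×10^6 N.
q = ½ρv² = ½ × 0.514 × 180² = 8327 Pa.
CL = 2W/(ρv²S) = 2×3.4041×10^6/(0.514×180²×201) = 2.034.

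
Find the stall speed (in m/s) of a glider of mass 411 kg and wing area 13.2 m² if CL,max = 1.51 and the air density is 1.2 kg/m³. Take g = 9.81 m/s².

Stall occurs when L = W at CL,max. W = mg = 411 × 9.81 = 4032 N.
V_stall = √(2W/(ρ·S·CL,max)) = √(2 × 4032 / (1.2 × 13.2 × 1.51))
V_stall = √337.1 = 18.4 m/s

V_stall = 18.4 m/s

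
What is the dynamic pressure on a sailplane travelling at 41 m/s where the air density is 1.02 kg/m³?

q = 857 Pa

q = ½ρv² = ½ × 1.02 × 41² = 857 Pa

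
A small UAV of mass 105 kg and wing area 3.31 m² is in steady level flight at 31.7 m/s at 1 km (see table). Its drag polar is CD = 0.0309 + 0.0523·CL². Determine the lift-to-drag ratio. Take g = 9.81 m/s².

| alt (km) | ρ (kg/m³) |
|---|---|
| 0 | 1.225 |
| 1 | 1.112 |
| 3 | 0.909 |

At 1 km, from the table: ρ = 1.112 kg/m³.
In steady level flight, lift balances weight: W = mg = 105 × 9.81 = 1030 N.
q = ½ρv² = ½ × 1.112 × 31.7² = 558.7 Pa.
CL = W/(q·S) = 1030 / (558.7 × 3.31) = 0.557.
CD = 0.0309 + 0.0523 × 0.557² = 0.04712.
L/D = CL/CD = 0.557 / 0.04712 = 11.8

L/D = 11.8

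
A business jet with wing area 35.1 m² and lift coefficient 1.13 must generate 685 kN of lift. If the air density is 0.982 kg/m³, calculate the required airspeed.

v = 188 m/s

L = ½ρv²S·CL ⇒ v = √(2L/(ρ·S·CL))
v = √(2 × 6.85×10^5 / (0.982 × 35.1 × 1.13)) = √35170 = 188 m/s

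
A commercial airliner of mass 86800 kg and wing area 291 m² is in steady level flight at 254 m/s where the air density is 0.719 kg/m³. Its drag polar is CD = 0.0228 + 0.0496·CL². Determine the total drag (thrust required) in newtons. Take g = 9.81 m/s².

In steady level flight, lift balances weight: W = mg = 86800 × 9.81 = 8.5151×10^5 N.
q = ½ρv² = ½ × 0.719 × 254² = 23190 Pa.
CL = W/(q·S) = 8.5151×10^5 / (23190 × 291) = 0.1262.
CD = 0.0228 + 0.0496 × 0.1262² = 0.02359.
D = q·S·CD = 23190 × 291 × 0.02359 = 1.592×10^5 N

D = 1.59×10^5 N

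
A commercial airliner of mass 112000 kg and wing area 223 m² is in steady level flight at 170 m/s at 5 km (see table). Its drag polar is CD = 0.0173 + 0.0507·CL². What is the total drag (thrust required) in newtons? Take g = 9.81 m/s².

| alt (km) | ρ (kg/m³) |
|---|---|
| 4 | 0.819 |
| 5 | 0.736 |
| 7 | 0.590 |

At 5 km, from the table: ρ = 0.736 kg/m³.
Level flight ⇒ L = W = m·g = 112000 × 9.81 = 1.0987×10^6 N.
Dynamic pressure q = 0.5 × 0.736 × 170² = 10640 Pa.
CL = 2W/(ρv²S) = 2×1.0987×10^6/(0.736×170²×223) = 0.4633.
CD = 0.0173 + 0.0507 × 0.4633² = 0.02818.
D = q·S·CD = 10640 × 223 × 0.02818 = 66840 N

D = 66800 N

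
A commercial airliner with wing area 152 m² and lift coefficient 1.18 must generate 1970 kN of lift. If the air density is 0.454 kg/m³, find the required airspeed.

L = ½ρv²S·CL ⇒ v = √(2L/(ρ·S·CL))
v = √(2 × 1.97×10^6 / (0.454 × 152 × 1.18)) = √48390 = 220 m/s

v = 220 m/s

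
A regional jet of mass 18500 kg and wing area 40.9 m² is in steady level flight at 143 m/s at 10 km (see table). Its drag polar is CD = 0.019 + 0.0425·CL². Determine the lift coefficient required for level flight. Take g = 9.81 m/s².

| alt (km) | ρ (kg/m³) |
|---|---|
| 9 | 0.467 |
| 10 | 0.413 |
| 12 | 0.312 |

At 10 km, from the table: ρ = 0.413 kg/m³.
In steady level flight, lift balances weight: W = mg = 18500 × 9.81 = 1.8148×10^5 N.
q = ½ρv² = ½ × 0.413 × 143² = 4223 Pa.
CL = W/(q·S) = 1.8148×10^5 / (4223 × 40.9) = 1.051.

CL = 1.05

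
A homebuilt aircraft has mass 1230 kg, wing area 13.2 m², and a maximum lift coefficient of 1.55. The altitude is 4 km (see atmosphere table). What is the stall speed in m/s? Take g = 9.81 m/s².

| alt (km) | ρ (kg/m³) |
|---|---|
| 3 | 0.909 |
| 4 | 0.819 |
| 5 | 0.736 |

At 4 km, from the table: ρ = 0.819 kg/m³.
Stall occurs when L = W at CL,max. W = mg = 1230 × 9.81 = 12070 N.
V_stall = √(2W/(ρ·S·CL,max)) = √(2 × 12070 / (0.819 × 13.2 × 1.55))
V_stall = √1440 = 37.9 m/s

V_stall = 37.9 m/s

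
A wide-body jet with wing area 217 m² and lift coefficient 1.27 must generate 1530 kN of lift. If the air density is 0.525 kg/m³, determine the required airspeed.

v = 145 m/s

L = ½ρv²S·CL ⇒ v = √(2L/(ρ·S·CL))
v = √(2 × 1.53×10^6 / (0.525 × 217 × 1.27)) = √21150 = 145 m/s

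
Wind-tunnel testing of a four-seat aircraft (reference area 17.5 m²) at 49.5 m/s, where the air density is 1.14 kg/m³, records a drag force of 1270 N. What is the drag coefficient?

From D = ½ρv²S·CD, rearranging gives CD = 2D/(ρv²S).
CD = 2 × 1270 / (1.14 × 49.5² × 17.5) = 0.052

CD = 0.052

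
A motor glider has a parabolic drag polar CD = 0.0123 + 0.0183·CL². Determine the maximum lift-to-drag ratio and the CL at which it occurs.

(L/D)max = 33.3, at CL = 0.82

For CD = CD0 + K·CL², (L/D)max occurs at CL* = √(CD0/K) and equals 1/(2√(K·CD0)).
(L/D)max = 1/(2√(0.0183 × 0.0123)) = 1/(2 × 0.015) = 33.3
CL* = √(0.0123/0.0183) = 0.82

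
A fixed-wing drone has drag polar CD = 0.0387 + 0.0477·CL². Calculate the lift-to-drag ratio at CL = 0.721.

L/D = 11.4

CD = 0.0387 + 0.0477 × 0.721² = 0.0635
L/D = CL/CD = 0.721 / 0.0635 = 11.4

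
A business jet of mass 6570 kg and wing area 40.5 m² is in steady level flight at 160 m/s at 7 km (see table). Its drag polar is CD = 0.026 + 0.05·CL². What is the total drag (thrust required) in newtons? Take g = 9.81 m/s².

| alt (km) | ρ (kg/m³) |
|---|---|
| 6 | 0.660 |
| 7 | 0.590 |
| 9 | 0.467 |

D = 8630 N

At 7 km, from the table: ρ = 0.590 kg/m³.
Level flight ⇒ L = W = m·g = 6570 × 9.81 = 64452 N.
Dynamic pressure q = 0.5 × 0.59 × 160² = 7552 Pa.
Required CL = L/(qS) = 64452/(7552·40.5) = 0.2107.
CD = 0.026 + 0.05 × 0.2107² = 0.02822.
D = q·S·CD = 7552 × 40.5 × 0.02822 = 8631 N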